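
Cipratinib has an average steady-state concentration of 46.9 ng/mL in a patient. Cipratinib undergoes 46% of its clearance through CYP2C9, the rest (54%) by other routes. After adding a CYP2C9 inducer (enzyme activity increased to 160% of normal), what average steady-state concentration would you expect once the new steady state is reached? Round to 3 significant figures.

CYP2C9: 0.46 × 1.6 = 0.736
Other: 0.54 (unchanged)
Relative clearance = 0.736 + 0.54 = 1.276.
New average steady-state concentration = baseline ÷ relative clearance = 46.9 / 1.276 = 36.8 ng/mL.

36.8 ng/mL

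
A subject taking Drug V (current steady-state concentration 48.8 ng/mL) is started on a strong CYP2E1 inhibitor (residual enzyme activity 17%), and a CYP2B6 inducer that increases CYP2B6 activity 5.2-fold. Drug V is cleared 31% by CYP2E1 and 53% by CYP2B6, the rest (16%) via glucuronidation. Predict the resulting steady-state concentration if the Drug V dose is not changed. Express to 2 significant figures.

16 ng/mL

The CYP2E1 pathway (31% of clearance) is reduced to 0.17× activity: 0.31 × 0.17 = 0.0527.
The CYP2B6 pathway (53% of clearance) increases to 5.2× activity: 0.53 × 5.2 = 2.756.
The remaining 16% of clearance is unaffected.
New clearance relative to baseline: 0.0527 + 2.756 + 0.16 = 2.9687.
Dividing the baseline by the relative clearance: 48.8 / 2.9687 = 16 ng/mL.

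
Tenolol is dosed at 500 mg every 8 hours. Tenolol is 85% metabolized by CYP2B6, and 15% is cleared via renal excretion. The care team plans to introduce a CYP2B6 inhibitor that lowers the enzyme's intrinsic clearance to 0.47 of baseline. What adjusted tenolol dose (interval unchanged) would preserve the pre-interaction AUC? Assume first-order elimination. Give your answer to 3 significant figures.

275 mg

The CYP2B6 pathway (85% of clearance) drops to 0.47× activity: 0.85 × 0.47 = 0.3995.
The remaining 15% of clearance is unaffected.
Relative clearance = 0.3995 + 0.15 = 0.5495.
Css,avg = (dose rate)/CL, so holding Css fixed requires dose ∝ CL: 500 × 0.5495 = 275 mg.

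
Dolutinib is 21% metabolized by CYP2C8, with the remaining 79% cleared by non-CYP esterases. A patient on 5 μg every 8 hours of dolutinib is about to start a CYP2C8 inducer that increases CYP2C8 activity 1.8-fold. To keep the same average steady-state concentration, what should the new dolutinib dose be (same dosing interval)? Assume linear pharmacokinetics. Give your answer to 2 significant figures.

The CYP2C8 pathway (21% of clearance) rises to 1.8× activity: 0.21 × 1.8 = 0.378.
Non-CYP routes (79%) are unchanged.
Relative clearance = 0.378 + 0.79 = 1.168.
Css,avg = (dose rate)/CL, so holding Css fixed requires dose ∝ CL: 5 × 1.168 = 5.8 μg.

5.8 μg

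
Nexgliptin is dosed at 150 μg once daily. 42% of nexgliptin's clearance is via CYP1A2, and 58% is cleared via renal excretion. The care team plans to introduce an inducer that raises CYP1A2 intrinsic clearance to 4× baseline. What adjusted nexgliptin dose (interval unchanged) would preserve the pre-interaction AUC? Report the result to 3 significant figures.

339 μg

The CYP1A2 pathway (42% of clearance) rises to 4× activity: 0.42 × 4 = 1.68.
The remaining 58% of clearance is unaffected.
Relative clearance = 1.68 + 0.58 = 2.26.
Css,avg = (dose rate)/CL, so holding Css fixed requires dose ∝ CL: 150 × 2.26 = 339 μg.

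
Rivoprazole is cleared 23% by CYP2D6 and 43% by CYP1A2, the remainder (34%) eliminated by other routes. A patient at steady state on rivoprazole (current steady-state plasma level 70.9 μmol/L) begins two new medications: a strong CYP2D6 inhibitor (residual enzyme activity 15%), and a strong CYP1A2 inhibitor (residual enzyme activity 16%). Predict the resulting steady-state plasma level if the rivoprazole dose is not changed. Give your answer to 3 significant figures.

CYP2D6: 0.23 × 0.15 = 0.0345
CYP1A2: 0.43 × 0.16 = 0.0688
Other: 0.34 (unchanged)
Relative clearance = 0.0345 + 0.0688 + 0.34 = 0.4433.
Dividing the baseline by the relative clearance: 70.9 / 0.4433 = 160 μmol/L.

160 μmol/L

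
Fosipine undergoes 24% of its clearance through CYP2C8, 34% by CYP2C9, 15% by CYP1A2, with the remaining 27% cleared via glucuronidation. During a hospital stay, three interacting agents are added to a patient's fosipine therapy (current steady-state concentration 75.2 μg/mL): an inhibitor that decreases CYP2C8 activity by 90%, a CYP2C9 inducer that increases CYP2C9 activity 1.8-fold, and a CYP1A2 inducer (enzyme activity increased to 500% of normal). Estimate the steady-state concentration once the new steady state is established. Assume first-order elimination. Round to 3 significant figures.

CYP2C8: 0.24 × 0.1 = 0.024
CYP2C9: 0.34 × 1.8 = 0.612
CYP1A2: 0.15 × 5 = 0.75
Other: 0.27 (unchanged)
CL_new/CL_old = 0.024 + 0.612 + 0.75 + 0.27 = 1.656.
Steady-state concentration ∝ 1/CL: new value = 75.2 / 1.656 = 45.4 μg/mL.

45.4 μg/mL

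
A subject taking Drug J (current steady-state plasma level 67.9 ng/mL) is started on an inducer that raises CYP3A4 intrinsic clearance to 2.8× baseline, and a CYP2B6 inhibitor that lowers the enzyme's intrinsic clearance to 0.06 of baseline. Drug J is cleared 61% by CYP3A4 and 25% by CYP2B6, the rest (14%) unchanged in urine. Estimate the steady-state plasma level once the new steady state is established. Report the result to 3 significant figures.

36.4 ng/mL

The CYP3A4 pathway (61% of clearance) rises to 2.8× activity: 0.61 × 2.8 = 1.708.
The CYP2B6 pathway (25% of clearance) is reduced to 0.06× activity: 0.25 × 0.06 = 0.015.
The remaining 14% of clearance is unaffected.
Relative clearance = 1.708 + 0.015 + 0.14 = 1.863.
Steady-state plasma level ∝ 1/CL: new value = 67.9 / 1.863 = 36.4 ng/mL.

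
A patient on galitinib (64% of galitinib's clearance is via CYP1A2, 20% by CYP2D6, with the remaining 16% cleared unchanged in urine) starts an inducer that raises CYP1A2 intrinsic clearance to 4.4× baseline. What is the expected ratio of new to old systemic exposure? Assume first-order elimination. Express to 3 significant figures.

The CYP1A2 pathway (64% of clearance) increases to 4.4× activity: 0.64 × 4.4 = 2.816.
CYP2D6 (20%) and the residual 16% are unaffected.
CL_new/CL_old = 2.816 + 0.2 + 0.16 = 3.176.
Since systemic exposure ∝ 1/CL, the ratio is 1 / 3.176 = 0.315.

0.315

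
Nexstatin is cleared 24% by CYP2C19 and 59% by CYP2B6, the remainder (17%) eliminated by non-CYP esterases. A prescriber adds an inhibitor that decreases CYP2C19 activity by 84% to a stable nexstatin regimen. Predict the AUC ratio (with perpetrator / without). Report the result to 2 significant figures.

CYP2C19: 0.24 × 0.16 = 0.0384
CYP2B6: 0.59 (unchanged)
Other: 0.17 (unchanged)
New clearance relative to baseline: 0.0384 + 0.59 + 0.17 = 0.7984.
Since AUC ∝ 1/CL, the ratio is 1 / 0.7984 = 1.3.

1.3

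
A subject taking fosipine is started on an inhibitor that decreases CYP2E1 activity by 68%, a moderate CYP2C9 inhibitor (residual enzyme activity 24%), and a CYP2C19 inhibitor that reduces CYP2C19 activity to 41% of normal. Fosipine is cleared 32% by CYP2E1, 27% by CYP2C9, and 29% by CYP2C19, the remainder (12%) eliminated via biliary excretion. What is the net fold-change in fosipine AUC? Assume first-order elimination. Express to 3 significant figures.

The CYP2E1 pathway (32% of clearance) falls to 0.32× activity: 0.32 × 0.32 = 0.1024.
The CYP2C9 pathway (27% of clearance) is reduced to 0.24× activity: 0.27 × 0.24 = 0.0648.
The CYP2C19 pathway (29% of clearance) is reduced to 0.41× activity: 0.29 × 0.41 = 0.1189.
The remaining 12% of clearance is unaffected.
Relative clearance = 0.1024 + 0.0648 + 0.1189 + 0.12 = 0.4061.
Because AUC varies inversely with clearance, the combined effect is 1 / 0.4061 = 2.46.

2.46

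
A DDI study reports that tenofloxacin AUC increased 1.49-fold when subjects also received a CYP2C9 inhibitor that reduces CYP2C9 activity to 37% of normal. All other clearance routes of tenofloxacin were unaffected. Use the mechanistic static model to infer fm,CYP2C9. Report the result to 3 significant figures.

Let x = fm,CYP2C9. Because AUC ∝ 1/CL, relative clearance fell to 1/1.49 = 0.6711.
Setting x·0.37 + (1 − x) = 0.6711 and solving: x = (0.6711 − 1)/(0.37 − 1) = 0.522.

0.522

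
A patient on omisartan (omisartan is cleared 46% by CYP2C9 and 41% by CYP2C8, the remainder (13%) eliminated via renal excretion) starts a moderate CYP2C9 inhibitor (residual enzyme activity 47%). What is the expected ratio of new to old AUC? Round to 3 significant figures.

The CYP2C9 pathway (46% of clearance) falls to 0.47× activity: 0.46 × 0.47 = 0.2162.
CYP2C8 (41%) and the residual 13% are unaffected.
Relative clearance = 0.2162 + 0.41 + 0.13 = 0.7562.
AUC is inversely proportional to clearance, so the fold-change is 1 / 0.7562 = 1.32.

1.32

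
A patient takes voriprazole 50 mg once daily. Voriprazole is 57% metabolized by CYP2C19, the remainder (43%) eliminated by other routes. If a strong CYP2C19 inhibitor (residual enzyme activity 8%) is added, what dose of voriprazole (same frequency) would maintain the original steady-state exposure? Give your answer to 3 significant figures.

CYP2C19: 0.57 × 0.08 = 0.0456
Other: 0.43 (unchanged)
New clearance relative to baseline: 0.0456 + 0.43 = 0.4756.
Exposure is unchanged when dose changes in proportion to clearance. New dose = 50 mg × 0.4756 = 23.8 mg.

23.8 mg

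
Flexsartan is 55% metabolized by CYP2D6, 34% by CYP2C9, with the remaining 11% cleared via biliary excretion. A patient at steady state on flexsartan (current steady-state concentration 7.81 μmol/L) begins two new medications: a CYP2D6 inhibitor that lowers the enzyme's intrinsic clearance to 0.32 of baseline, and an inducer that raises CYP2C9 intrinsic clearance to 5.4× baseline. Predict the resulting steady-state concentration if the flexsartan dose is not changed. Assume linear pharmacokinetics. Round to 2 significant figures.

3.7 μmol/L

CYP2D6: 0.55 × 0.32 = 0.176
CYP2C9: 0.34 × 5.4 = 1.836
Other: 0.11 (unchanged)
CL_new/CL_old = 0.176 + 1.836 + 0.11 = 2.122.
New steady-state concentration = 7.81 / 2.122 = 3.7 μmol/L (concentration scales inversely with clearance).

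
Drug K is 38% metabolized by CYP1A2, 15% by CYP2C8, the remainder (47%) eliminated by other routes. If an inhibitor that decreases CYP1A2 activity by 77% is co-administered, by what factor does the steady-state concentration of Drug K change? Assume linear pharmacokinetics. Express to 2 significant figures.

1.4

The CYP1A2 pathway (38% of clearance) drops to 0.23× activity: 0.38 × 0.23 = 0.0874.
CYP2C8 (15%) and the residual 47% are unaffected.
CL_new/CL_old = 0.0874 + 0.15 + 0.47 = 0.7074.
Since steady-state concentration ∝ 1/CL, the ratio is 1 / 0.7074 = 1.4.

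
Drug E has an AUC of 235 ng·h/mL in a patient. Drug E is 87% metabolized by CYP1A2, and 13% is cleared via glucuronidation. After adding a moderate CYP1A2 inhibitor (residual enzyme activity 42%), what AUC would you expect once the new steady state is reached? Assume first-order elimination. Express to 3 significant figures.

474 ng·h/mL

CYP1A2: 0.87 × 0.42 = 0.3654
Other: 0.13 (unchanged)
New clearance relative to baseline: 0.3654 + 0.13 = 0.4954.
AUC ∝ 1/CL, so new value = 235 / 0.4954 = 474 ng·h/mL.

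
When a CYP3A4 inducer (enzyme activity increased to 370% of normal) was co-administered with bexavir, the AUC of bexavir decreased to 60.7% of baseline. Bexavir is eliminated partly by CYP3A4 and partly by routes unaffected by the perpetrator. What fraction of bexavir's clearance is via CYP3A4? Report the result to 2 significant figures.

CL'/CL = 1 / 0.607 = 1.647
3.7·fm + (1 − fm) = 1.647
fm = (1.647 − 1) / (3.7 − 1) = 0.24

0.24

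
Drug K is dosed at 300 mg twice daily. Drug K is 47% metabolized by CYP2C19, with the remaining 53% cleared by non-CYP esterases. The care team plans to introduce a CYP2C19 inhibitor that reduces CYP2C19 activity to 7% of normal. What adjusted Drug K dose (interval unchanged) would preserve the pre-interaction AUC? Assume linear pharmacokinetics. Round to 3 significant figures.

169 mg

The CYP2C19 pathway (47% of clearance) is reduced to 0.07× activity: 0.47 × 0.07 = 0.0329.
The remaining 53% of clearance is unaffected.
Relative clearance = 0.0329 + 0.53 = 0.5629.
To maintain the same steady-state level, dose must scale with clearance: new dose = 300 × 0.5629 = 169 mg.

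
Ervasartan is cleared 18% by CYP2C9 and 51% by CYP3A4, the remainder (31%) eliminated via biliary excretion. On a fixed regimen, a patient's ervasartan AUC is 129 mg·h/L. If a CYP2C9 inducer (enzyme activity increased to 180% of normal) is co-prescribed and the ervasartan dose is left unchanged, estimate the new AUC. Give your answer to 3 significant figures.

CYP2C9: 0.18 × 1.8 = 0.324
CYP3A4: 0.51 (unchanged)
Other: 0.31 (unchanged)
Relative clearance = 0.324 + 0.51 + 0.31 = 1.144.
New AUC = baseline ÷ relative clearance = 129 / 1.144 = 113 mg·h/L.

113 mg·h/L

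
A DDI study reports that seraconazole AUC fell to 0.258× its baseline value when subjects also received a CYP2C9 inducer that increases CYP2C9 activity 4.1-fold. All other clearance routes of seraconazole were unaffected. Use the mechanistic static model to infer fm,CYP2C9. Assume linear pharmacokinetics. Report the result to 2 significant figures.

0.93

Let x = fm,CYP2C9. Because AUC ∝ 1/CL, relative clearance rose to 1/0.258 = 3.876.
Setting x·4.1 + (1 − x) = 3.876 and solving: x = (3.876 − 1)/(4.1 − 1) = 0.93.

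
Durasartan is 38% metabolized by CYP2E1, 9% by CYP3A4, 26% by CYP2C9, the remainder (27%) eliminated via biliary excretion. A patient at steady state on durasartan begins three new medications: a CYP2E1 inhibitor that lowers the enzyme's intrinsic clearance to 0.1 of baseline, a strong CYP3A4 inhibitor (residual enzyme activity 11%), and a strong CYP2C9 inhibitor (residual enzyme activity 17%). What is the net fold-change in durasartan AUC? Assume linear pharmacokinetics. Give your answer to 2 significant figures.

The CYP2E1 pathway (38% of clearance) falls to 0.1× activity: 0.38 × 0.1 = 0.038.
The CYP3A4 pathway (9% of clearance) drops to 0.11× activity: 0.09 × 0.11 = 0.0099.
The CYP2C9 pathway (26% of clearance) drops to 0.17× activity: 0.26 × 0.17 = 0.0442.
The remaining 27% of clearance is unaffected.
CL_new/CL_old = 0.038 + 0.0099 + 0.0442 + 0.27 = 0.3621.
AUC ∝ 1/CL: fold-change = 1 / 0.3621 = 2.8.

2.8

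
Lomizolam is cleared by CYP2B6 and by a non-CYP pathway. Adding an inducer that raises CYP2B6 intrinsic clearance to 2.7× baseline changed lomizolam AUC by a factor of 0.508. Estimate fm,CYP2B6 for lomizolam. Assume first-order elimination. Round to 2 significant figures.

0.57

Let x = fm,CYP2B6. Because AUC ∝ 1/CL, relative clearance rose to 1/0.508 = 1.969.
Setting x·2.7 + (1 − x) = 1.969 and solving: x = (1.969 − 1)/(2.7 − 1) = 0.57.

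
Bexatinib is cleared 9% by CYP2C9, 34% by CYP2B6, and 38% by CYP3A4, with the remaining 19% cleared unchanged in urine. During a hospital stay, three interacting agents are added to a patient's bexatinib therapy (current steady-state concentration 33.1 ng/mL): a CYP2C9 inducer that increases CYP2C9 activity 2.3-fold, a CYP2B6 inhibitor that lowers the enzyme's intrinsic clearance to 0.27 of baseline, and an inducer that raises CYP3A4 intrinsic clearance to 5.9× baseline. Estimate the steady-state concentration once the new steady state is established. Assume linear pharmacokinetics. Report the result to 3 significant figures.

12.1 ng/mL

The CYP2C9 pathway (9% of clearance) is boosted to 2.3× activity: 0.09 × 2.3 = 0.207.
The CYP2B6 pathway (34% of clearance) drops to 0.27× activity: 0.34 × 0.27 = 0.0918.
The CYP3A4 pathway (38% of clearance) increases to 5.9× activity: 0.38 × 5.9 = 2.242.
The remaining 19% of clearance is unaffected.
New clearance relative to baseline: 0.207 + 0.0918 + 2.242 + 0.19 = 2.7308.
New steady-state concentration = 33.1 / 2.7308 = 12.1 ng/mL (concentration scales inversely with clearance).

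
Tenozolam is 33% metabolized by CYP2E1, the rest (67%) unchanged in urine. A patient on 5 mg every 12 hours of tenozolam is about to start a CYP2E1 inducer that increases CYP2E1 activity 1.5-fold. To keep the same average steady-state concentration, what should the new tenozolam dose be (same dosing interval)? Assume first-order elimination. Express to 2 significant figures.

5.8 mg

CYP2E1: 0.33 × 1.5 = 0.495
Other: 0.67 (unchanged)
Relative clearance = 0.495 + 0.67 = 1.165.
To maintain the same steady-state level, dose must scale with clearance: new dose = 5 × 1.165 = 5.8 mg.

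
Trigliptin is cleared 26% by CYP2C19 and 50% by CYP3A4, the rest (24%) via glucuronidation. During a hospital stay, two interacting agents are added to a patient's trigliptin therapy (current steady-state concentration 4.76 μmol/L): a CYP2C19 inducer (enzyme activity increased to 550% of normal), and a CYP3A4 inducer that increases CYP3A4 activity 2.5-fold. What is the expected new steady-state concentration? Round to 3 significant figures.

1.63 μmol/L

The CYP2C19 pathway (26% of clearance) rises to 5.5× activity: 0.26 × 5.5 = 1.43.
The CYP3A4 pathway (50% of clearance) rises to 2.5× activity: 0.5 × 2.5 = 1.25.
Non-CYP routes (24%) are unchanged.
Relative clearance = 1.43 + 1.25 + 0.24 = 2.92.
Dividing the baseline by the relative clearance: 4.76 / 2.92 = 1.63 μmol/L.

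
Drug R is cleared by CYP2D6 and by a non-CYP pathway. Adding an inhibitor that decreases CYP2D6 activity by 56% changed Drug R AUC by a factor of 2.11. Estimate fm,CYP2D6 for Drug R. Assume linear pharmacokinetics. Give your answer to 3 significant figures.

Call the CYP2D6 fraction fm. After the interaction, CL_new/CL_old = fm × 0.44 + (1 − fm).
AUC ratio = 1 / (new CL fraction), so new CL fraction = 1 / 2.11 = 0.4739.
fm × 0.44 + 1 − fm = 0.4739  ⇒  fm × (0.44 − 1) = −0.5261  ⇒  fm = 0.939.

0.939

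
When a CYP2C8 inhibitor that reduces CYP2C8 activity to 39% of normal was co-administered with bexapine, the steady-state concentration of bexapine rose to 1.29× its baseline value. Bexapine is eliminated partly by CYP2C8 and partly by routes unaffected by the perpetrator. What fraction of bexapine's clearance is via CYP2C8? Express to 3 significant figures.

0.369

CL'/CL = 1 / 1.29 = 0.7752
0.39·fm + (1 − fm) = 0.7752
fm = (0.7752 − 1) / (0.39 − 1) = 0.369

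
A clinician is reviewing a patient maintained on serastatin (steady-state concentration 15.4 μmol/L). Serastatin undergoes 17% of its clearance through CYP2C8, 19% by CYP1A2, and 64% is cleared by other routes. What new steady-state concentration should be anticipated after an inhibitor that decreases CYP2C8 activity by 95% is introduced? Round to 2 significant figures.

The CYP2C8 pathway (17% of clearance) falls to 0.05× activity: 0.17 × 0.05 = 0.0085.
CYP1A2 (19%) and the residual 64% are unaffected.
CL_new/CL_old = 0.0085 + 0.19 + 0.64 = 0.8385.
With dosing unchanged, steady-state concentration scales as 1/CL: 15.4 / 0.8385 = 18 μmol/L.

18 μmol/L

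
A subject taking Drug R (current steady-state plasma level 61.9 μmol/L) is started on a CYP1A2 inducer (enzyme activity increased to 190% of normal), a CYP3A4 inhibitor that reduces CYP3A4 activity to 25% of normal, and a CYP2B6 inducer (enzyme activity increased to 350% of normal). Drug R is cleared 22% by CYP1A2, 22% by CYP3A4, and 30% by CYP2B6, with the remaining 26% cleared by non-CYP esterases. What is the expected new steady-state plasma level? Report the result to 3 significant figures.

The CYP1A2 pathway (22% of clearance) rises to 1.9× activity: 0.22 × 1.9 = 0.418.
The CYP3A4 pathway (22% of clearance) drops to 0.25× activity: 0.22 × 0.25 = 0.055.
The CYP2B6 pathway (30% of clearance) is boosted to 3.5× activity: 0.3 × 3.5 = 1.05.
Non-CYP routes (26%) are unchanged.
Relative clearance = 0.418 + 0.055 + 1.05 + 0.26 = 1.783.
Steady-state plasma level ∝ 1/CL: new value = 61.9 / 1.783 = 34.7 μmol/L.

34.7 μmol/L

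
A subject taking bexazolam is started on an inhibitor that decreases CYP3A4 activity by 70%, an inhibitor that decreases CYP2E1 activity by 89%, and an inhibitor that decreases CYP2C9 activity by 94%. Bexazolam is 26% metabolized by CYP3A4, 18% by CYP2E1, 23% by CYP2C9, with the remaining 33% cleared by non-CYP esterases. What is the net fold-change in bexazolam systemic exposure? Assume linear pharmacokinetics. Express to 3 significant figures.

2.26

The CYP3A4 pathway (26% of clearance) falls to 0.3× activity: 0.26 × 0.3 = 0.078.
The CYP2E1 pathway (18% of clearance) falls to 0.11× activity: 0.18 × 0.11 = 0.0198.
The CYP2C9 pathway (23% of clearance) drops to 0.06× activity: 0.23 × 0.06 = 0.0138.
Non-CYP routes (33%) are unchanged.
New clearance relative to baseline: 0.078 + 0.0198 + 0.0138 + 0.33 = 0.4416.
Because systemic exposure varies inversely with clearance, the combined effect is 1 / 0.4416 = 2.26.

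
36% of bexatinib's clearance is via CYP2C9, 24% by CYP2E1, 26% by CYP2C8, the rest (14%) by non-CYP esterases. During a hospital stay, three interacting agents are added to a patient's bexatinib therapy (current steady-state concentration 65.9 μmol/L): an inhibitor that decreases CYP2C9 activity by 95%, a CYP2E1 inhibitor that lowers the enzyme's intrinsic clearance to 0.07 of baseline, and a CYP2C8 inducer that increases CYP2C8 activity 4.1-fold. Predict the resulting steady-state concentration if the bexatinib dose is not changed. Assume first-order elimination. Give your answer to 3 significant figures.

53.1 μmol/L

The CYP2C9 pathway (36% of clearance) is reduced to 0.05× activity: 0.36 × 0.05 = 0.018.
The CYP2E1 pathway (24% of clearance) falls to 0.07× activity: 0.24 × 0.07 = 0.0168.
The CYP2C8 pathway (26% of clearance) rises to 4.1× activity: 0.26 × 4.1 = 1.066.
Non-CYP routes (14%) are unchanged.
Relative clearance = 0.018 + 0.0168 + 1.066 + 0.14 = 1.2408.
New steady-state concentration = 65.9 / 1.2408 = 53.1 μmol/L (concentration scales inversely with clearance).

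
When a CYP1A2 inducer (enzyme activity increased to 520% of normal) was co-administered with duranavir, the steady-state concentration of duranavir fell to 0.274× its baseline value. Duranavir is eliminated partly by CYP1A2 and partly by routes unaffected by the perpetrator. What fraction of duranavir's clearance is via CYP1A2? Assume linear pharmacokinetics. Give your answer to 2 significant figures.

0.63

CL'/CL = 1 / 0.274 = 3.65
5.2·fm + (1 − fm) = 3.65
fm = (3.65 − 1) / (5.2 − 1) = 0.63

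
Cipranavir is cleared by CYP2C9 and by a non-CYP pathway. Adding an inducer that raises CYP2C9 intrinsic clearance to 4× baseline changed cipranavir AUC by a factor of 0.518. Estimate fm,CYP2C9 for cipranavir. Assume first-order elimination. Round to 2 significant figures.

CL'/CL = 1 / 0.518 = 1.931
4·fm + (1 − fm) = 1.931
fm = (1.931 − 1) / (4 − 1) = 0.31

0.31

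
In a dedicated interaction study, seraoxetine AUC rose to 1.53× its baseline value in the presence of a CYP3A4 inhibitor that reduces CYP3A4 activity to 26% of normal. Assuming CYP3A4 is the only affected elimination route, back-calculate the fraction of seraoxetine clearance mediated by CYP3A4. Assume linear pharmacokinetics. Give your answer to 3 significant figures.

CL'/CL = 1 / 1.53 = 0.6536
0.26·fm + (1 − fm) = 0.6536
fm = (0.6536 − 1) / (0.26 − 1) = 0.468

0.468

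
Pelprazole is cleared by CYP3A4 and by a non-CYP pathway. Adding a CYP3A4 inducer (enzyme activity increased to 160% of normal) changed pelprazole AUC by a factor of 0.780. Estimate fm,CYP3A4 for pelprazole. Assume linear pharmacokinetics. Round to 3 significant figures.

0.470

Let fm be the CYP3A4 fraction. New clearance relative to baseline = fm × 1.6 + (1 − fm).
AUC ratio = 1 / (new CL fraction), so new CL fraction = 1 / 0.780 = 1.282.
fm × 1.6 + 1 − fm = 1.282  ⇒  fm × (1.6 − 1) = 0.2821  ⇒  fm = 0.470.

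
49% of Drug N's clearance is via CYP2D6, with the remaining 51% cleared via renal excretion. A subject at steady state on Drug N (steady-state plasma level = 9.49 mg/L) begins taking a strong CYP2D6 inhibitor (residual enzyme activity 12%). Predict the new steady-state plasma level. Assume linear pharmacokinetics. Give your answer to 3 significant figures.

16.7 mg/L

The CYP2D6 pathway (49% of clearance) falls to 0.12× activity: 0.49 × 0.12 = 0.0588.
The remaining 51% of clearance is unaffected.
Relative clearance = 0.0588 + 0.51 = 0.5688.
New steady-state plasma level = baseline ÷ relative clearance = 9.49 / 0.5688 = 16.7 mg/L.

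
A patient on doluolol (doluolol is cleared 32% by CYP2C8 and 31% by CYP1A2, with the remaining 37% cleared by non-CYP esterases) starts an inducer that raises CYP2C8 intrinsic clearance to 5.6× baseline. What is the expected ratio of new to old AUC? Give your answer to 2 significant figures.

The CYP2C8 pathway (32% of clearance) rises to 5.6× activity: 0.32 × 5.6 = 1.792.
CYP1A2 (31%) and the residual 37% are unaffected.
Relative clearance = 1.792 + 0.31 + 0.37 = 2.472.
Since AUC ∝ 1/CL, the ratio is 1 / 2.472 = 0.40.

0.40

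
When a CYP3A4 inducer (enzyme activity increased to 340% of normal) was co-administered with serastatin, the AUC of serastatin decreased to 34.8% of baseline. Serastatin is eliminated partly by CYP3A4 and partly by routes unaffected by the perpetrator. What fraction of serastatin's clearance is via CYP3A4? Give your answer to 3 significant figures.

Write x for the fraction cleared via CYP3A4. The observed AUC change means clearance rose to 1/0.348 = 2.874 of baseline.
Setting x·3.4 + (1 − x) = 2.874 and solving: x = (2.874 − 1)/(3.4 − 1) = 0.781.

0.781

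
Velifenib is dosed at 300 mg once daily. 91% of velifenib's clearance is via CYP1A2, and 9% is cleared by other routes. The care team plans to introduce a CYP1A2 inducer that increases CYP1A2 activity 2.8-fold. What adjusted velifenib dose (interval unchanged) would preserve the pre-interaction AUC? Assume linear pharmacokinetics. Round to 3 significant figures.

791 mg

CYP1A2: 0.91 × 2.8 = 2.548
Other: 0.09 (unchanged)
CL_new/CL_old = 2.548 + 0.09 = 2.638.
To maintain the same steady-state level, dose must scale with clearance: new dose = 300 × 2.638 = 791 mg.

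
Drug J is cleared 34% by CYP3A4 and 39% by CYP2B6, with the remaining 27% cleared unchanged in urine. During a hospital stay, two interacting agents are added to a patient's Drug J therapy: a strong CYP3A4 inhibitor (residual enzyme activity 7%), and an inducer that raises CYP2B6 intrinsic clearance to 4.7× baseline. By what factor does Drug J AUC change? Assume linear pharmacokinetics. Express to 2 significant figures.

0.47

CYP3A4: 0.34 × 0.07 = 0.0238
CYP2B6: 0.39 × 4.7 = 1.833
Other: 0.27 (unchanged)
New clearance relative to baseline: 0.0238 + 1.833 + 0.27 = 2.1268.
Net AUC ratio = 1 / 2.1268 = 0.47.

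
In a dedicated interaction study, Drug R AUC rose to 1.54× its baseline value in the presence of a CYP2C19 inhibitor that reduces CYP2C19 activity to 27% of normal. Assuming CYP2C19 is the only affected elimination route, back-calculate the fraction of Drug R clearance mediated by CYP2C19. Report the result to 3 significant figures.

Let x = fm,CYP2C19. Because AUC ∝ 1/CL, relative clearance fell to 1/1.54 = 0.6494.
Only the CYP2C19 route changed, so 0.6494 = x·0.27 + (1 − x), giving x = 0.480.

0.480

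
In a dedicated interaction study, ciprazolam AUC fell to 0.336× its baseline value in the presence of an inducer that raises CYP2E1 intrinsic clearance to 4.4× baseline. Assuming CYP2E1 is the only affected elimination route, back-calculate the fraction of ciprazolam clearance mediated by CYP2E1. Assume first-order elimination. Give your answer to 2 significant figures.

CL'/CL = 1 / 0.336 = 2.976
4.4·fm + (1 − fm) = 2.976
fm = (2.976 − 1) / (4.4 − 1) = 0.58

0.58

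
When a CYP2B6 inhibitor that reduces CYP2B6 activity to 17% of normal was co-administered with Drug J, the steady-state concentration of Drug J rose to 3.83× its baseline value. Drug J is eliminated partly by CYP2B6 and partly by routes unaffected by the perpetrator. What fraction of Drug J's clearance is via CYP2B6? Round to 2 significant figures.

Call the CYP2B6 fraction fm. After the interaction, CL_new/CL_old = fm × 0.17 + (1 − fm).
Steady-state concentration ratio = 1 / (new CL fraction), so new CL fraction = 1 / 3.83 = 0.2611.
fm × 0.17 + 1 − fm = 0.2611  ⇒  fm × (0.17 − 1) = −0.7389  ⇒  fm = 0.89.

0.89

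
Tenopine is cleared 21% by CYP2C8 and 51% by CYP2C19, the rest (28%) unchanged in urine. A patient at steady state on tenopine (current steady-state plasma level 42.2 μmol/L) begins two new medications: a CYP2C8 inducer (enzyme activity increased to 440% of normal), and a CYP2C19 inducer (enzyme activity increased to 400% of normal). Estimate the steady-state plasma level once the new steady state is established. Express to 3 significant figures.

13.0 μmol/L

CYP2C8: 0.21 × 4.4 = 0.924
CYP2C19: 0.51 × 4 = 2.04
Other: 0.28 (unchanged)
Relative clearance = 0.924 + 2.04 + 0.28 = 3.244.
New steady-state plasma level = 42.2 / 3.244 = 13.0 μmol/L (concentration scales inversely with clearance).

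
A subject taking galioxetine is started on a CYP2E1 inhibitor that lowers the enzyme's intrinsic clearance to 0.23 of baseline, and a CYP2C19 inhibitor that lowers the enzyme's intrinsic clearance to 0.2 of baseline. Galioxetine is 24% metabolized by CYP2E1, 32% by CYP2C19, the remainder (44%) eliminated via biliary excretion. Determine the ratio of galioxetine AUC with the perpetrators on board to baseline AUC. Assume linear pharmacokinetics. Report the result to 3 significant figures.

CYP2E1: 0.24 × 0.23 = 0.0552
CYP2C19: 0.32 × 0.2 = 0.064
Other: 0.44 (unchanged)
CL_new/CL_old = 0.0552 + 0.064 + 0.44 = 0.5592.
AUC ∝ 1/CL: fold-change = 1 / 0.5592 = 1.79.

1.79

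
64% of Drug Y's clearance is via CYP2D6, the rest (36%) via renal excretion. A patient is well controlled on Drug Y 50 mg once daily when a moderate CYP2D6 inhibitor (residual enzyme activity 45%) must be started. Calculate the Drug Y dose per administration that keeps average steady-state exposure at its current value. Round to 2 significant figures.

32 mg

CYP2D6: 0.64 × 0.45 = 0.288
Other: 0.36 (unchanged)
CL_new/CL_old = 0.288 + 0.36 = 0.648.
Css,avg = (dose rate)/CL, so holding Css fixed requires dose ∝ CL: 50 × 0.648 = 32 mg.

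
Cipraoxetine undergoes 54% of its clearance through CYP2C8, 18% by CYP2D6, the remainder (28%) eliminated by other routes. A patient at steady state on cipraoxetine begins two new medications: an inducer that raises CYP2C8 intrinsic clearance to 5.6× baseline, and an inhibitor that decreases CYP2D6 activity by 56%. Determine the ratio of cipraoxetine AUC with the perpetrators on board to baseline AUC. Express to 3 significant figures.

The CYP2C8 pathway (54% of clearance) rises to 5.6× activity: 0.54 × 5.6 = 3.024.
The CYP2D6 pathway (18% of clearance) is reduced to 0.44× activity: 0.18 × 0.44 = 0.0792.
Non-CYP routes (28%) are unchanged.
CL_new/CL_old = 3.024 + 0.0792 + 0.28 = 3.3832.
Because AUC varies inversely with clearance, the combined effect is 1 / 3.3832 = 0.296.

0.296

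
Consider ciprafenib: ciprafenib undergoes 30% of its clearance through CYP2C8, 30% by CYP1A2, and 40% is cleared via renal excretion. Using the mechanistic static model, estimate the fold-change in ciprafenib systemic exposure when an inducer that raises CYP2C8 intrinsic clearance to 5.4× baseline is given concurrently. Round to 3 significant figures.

The CYP2C8 pathway (30% of clearance) increases to 5.4× activity: 0.3 × 5.4 = 1.62.
CYP1A2 (30%) and the residual 40% are unaffected.
CL_new/CL_old = 1.62 + 0.3 + 0.4 = 2.32.
Systemic exposure ratio = CL_old/CL_new = 1 / 2.32 = 0.431.

0.431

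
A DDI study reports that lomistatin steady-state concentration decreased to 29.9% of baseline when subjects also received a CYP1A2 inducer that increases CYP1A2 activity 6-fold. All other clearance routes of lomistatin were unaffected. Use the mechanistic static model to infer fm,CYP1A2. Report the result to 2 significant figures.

0.47

CL'/CL = 1 / 0.299 = 3.344
6·fm + (1 − fm) = 3.344
fm = (3.344 − 1) / (6 − 1) = 0.47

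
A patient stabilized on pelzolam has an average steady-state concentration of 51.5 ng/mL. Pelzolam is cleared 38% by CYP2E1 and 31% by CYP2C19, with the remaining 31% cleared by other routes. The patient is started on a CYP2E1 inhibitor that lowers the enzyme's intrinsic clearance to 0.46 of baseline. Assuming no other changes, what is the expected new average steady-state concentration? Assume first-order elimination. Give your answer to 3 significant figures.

The CYP2E1 pathway (38% of clearance) drops to 0.46× activity: 0.38 × 0.46 = 0.1748.
CYP2C19 (31%) and the residual 31% are unaffected.
CL_new/CL_old = 0.1748 + 0.31 + 0.31 = 0.7948.
New average steady-state concentration = baseline ÷ relative clearance = 51.5 / 0.7948 = 64.8 ng/mL.

64.8 ng/mL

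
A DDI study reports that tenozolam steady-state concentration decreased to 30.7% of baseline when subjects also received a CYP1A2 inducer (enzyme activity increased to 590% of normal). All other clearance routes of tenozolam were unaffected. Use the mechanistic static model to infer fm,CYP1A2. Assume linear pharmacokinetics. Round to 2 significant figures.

0.46

Let x = fm,CYP1A2. Because steady-state concentration ∝ 1/CL, relative clearance rose to 1/0.307 = 3.257.
Only the CYP1A2 route changed, so 3.257 = x·5.9 + (1 − x), giving x = 0.46.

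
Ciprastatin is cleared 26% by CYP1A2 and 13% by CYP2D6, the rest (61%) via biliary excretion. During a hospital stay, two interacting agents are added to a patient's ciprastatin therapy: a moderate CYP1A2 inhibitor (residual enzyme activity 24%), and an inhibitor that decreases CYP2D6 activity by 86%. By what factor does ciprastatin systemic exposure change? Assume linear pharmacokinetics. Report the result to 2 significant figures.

CYP1A2: 0.26 × 0.24 = 0.0624
CYP2D6: 0.13 × 0.14 = 0.0182
Other: 0.61 (unchanged)
Relative clearance = 0.0624 + 0.0182 + 0.61 = 0.6906.
Systemic exposure ∝ 1/CL: fold-change = 1 / 0.6906 = 1.4.

1.4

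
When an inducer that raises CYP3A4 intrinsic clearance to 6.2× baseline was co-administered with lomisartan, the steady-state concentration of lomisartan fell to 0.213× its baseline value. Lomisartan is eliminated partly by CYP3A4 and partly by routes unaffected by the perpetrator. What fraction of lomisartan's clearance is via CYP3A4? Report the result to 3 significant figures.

Write x for the fraction cleared via CYP3A4. The observed steady-state concentration change means clearance rose to 1/0.213 = 4.695 of baseline.
Setting x·6.2 + (1 − x) = 4.695 and solving: x = (4.695 − 1)/(6.2 − 1) = 0.711.

0.711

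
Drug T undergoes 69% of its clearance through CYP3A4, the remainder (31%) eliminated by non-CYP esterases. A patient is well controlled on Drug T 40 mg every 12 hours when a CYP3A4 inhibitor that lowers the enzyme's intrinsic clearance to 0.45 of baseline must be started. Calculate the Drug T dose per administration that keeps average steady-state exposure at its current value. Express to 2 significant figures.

25 mg

The CYP3A4 pathway (69% of clearance) drops to 0.45× activity: 0.69 × 0.45 = 0.3105.
The remaining 31% of clearance is unaffected.
Relative clearance = 0.3105 + 0.31 = 0.6205.
Exposure is unchanged when dose changes in proportion to clearance. New dose = 40 mg × 0.6205 = 25 mg.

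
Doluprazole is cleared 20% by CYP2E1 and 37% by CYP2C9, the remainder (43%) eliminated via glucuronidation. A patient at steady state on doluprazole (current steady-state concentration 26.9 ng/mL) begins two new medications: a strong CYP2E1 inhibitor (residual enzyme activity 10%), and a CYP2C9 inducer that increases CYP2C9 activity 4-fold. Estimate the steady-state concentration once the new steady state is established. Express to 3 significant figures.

13.9 ng/mL

The CYP2E1 pathway (20% of clearance) is reduced to 0.1× activity: 0.2 × 0.1 = 0.02.
The CYP2C9 pathway (37% of clearance) is boosted to 4× activity: 0.37 × 4 = 1.48.
The remaining 43% of clearance is unaffected.
Relative clearance = 0.02 + 1.48 + 0.43 = 1.93.
New steady-state concentration = 26.9 / 1.93 = 13.9 ng/mL (concentration scales inversely with clearance).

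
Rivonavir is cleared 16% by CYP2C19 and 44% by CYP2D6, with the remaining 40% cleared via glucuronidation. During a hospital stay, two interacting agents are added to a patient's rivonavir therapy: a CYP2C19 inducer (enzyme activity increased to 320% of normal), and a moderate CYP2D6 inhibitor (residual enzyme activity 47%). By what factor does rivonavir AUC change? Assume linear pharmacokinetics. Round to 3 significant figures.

0.894

The CYP2C19 pathway (16% of clearance) rises to 3.2× activity: 0.16 × 3.2 = 0.512.
The CYP2D6 pathway (44% of clearance) drops to 0.47× activity: 0.44 × 0.47 = 0.2068.
Non-CYP routes (40%) are unchanged.
CL_new/CL_old = 0.512 + 0.2068 + 0.4 = 1.1188.
AUC ∝ 1/CL: fold-change = 1 / 1.1188 = 0.894.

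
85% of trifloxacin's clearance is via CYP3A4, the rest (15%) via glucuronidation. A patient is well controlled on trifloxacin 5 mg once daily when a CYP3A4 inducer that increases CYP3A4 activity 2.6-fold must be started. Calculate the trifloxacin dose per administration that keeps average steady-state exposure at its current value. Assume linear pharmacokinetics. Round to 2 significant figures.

The CYP3A4 pathway (85% of clearance) is boosted to 2.6× activity: 0.85 × 2.6 = 2.21.
The remaining 15% of clearance is unaffected.
Relative clearance = 2.21 + 0.15 = 2.36.
To maintain the same steady-state level, dose must scale with clearance: new dose = 5 × 2.36 = 12 mg.

12 mg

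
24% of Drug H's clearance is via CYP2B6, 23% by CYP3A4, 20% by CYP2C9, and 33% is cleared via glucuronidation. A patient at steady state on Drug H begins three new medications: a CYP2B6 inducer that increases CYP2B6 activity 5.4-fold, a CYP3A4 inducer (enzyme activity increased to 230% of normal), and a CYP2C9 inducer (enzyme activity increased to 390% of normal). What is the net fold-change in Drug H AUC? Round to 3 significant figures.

0.341

CYP2B6: 0.24 × 5.4 = 1.296
CYP3A4: 0.23 × 2.3 = 0.529
CYP2C9: 0.2 × 3.9 = 0.78
Other: 0.33 (unchanged)
CL_new/CL_old = 1.296 + 0.529 + 0.78 + 0.33 = 2.935.
AUC ∝ 1/CL: fold-change = 1 / 2.935 = 0.341.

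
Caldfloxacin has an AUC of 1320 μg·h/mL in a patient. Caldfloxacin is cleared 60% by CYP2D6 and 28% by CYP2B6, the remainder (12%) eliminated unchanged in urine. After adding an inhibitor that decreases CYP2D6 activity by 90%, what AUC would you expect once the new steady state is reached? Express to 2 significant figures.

The CYP2D6 pathway (60% of clearance) drops to 0.1× activity: 0.6 × 0.1 = 0.06.
CYP2B6 (28%) and the residual 12% are unaffected.
Relative clearance = 0.06 + 0.28 + 0.12 = 0.46.
With dosing unchanged, AUC scales as 1/CL: 1320 / 0.46 = 2.9 × 10³ μg·h/mL.

2.9 × 10³ μg·h/mL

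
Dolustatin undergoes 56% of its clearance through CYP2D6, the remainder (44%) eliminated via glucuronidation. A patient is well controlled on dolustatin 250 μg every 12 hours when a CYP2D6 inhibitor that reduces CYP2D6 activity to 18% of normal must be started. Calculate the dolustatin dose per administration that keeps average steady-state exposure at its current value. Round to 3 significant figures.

The CYP2D6 pathway (56% of clearance) is reduced to 0.18× activity: 0.56 × 0.18 = 0.1008.
Non-CYP routes (44%) are unchanged.
New clearance relative to baseline: 0.1008 + 0.44 = 0.5408.
Css,avg = (dose rate)/CL, so holding Css fixed requires dose ∝ CL: 250 × 0.5408 = 135 μg.

135 μg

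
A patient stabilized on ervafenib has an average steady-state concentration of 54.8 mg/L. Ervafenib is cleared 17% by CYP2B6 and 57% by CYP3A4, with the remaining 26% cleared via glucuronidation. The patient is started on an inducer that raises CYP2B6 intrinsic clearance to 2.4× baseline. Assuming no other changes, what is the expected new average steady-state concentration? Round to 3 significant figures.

The CYP2B6 pathway (17% of clearance) is boosted to 2.4× activity: 0.17 × 2.4 = 0.408.
CYP3A4 (57%) and the residual 26% are unaffected.
CL_new/CL_old = 0.408 + 0.57 + 0.26 = 1.238.
New average steady-state concentration = baseline ÷ relative clearance = 54.8 / 1.238 = 44.3 mg/L.

44.3 mg/L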